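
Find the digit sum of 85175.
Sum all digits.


8 + 5 + 1 + 7 + 5 = 26


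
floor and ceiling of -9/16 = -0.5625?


-9/16 = -0.5625
floor = -1
ceil = 0

floor = -1, ceil = 0


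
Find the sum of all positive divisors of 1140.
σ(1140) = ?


Divisors of 1140: 1, 2, 3, 4, 5, 6, 10, 12, 15, 19, 20, 30, 38, 57, 60, 76, 95, 114, 190, 228, 285, 380, 570, 1140
Sum = 1 + 2 + 3 + 4 + 5 + 6 + 10 + 12 + 15 + 19 + 20 + 30 + 38 + 57 + 60 + 76 + 95 + 114 + 190 + 228 + 285 + 380 + 570 + 1140 = 3360

σ(1140) = 3360


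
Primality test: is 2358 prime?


2358 / 2 = 1179 (exact division)
2358 is NOT prime.

No, 2358 is not prime


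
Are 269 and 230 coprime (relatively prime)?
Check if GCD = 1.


Euclidean algorithm:
269 = 1 * 230 + 39
230 = 5 * 39 + 35
39 = 1 * 35 + 4
35 = 8 * 4 + 3
4 = 1 * 3 + 1
3 = 3 * 1 + 0
GCD(269, 230) = 1

Yes, coprime (GCD = 1)


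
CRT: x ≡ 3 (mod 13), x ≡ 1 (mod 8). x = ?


M = 13*8 = 104
M1 = M/13 = 8, M2 = M/8 = 13
M1^(-1) mod 13 = 5, M2^(-1) mod 8 = 5
x = 3*8*5 + 1*13*5 = 185
185 mod 104 = 81
Check: 81 mod 13 = 3 ✓, 81 mod 8 = 1 ✓

x ≡ 81 (mod 104)


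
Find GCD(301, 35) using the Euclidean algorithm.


301 = 8 * 35 + 21
35 = 1 * 21 + 14
21 = 1 * 14 + 7
14 = 2 * 7 + 0
GCD = 7


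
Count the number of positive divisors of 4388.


4388 = 2^2 × 1097^1
d(4388) = (2+1) × (1+1) = 6

6 divisors


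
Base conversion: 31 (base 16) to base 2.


31 (base 16) = 49 (decimal)
49 (decimal) = 110001 (base 2)


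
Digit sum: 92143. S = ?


9 + 2 + 1 + 4 + 3 = 19


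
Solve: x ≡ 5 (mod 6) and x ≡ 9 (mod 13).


M = 6*13 = 78
M1 = M/6 = 13, M2 = M/13 = 6
M1^(-1) mod 6 = 1, M2^(-1) mod 13 = 11
x = 5*13*1 + 9*6*11 = 659
659 mod 78 = 35
Check: 35 mod 6 = 5 ✓, 35 mod 13 = 9 ✓

x ≡ 35 (mod 78)


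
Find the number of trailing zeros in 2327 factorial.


floor(2327/5) = 465
floor(2327/25) = 93
floor(2327/125) = 18
floor(2327/625) = 3
Total = 579

579 trailing zeros


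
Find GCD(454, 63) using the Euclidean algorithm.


454 = 7 * 63 + 13
63 = 4 * 13 + 11
13 = 1 * 11 + 2
11 = 5 * 2 + 1
2 = 2 * 1 + 0
GCD = 1


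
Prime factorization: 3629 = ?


3629 / 19 = 191
191 / 191 = 1
3629 = 19 × 191


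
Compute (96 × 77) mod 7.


96 × 77 = 7392
7392 mod 7 = 0


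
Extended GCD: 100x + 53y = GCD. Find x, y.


Tabular extended Euclidean (each row: r = 100*s + 53*t):
r=100, s=1, t=0
r=53, s=0, t=1
q=1: r=47, s=1, t=-1   [100*(1) + 53*(-1) = 47]
q=1: r=6, s=-1, t=2   [100*(-1) + 53*(2) = 6]
q=7: r=5, s=8, t=-15   [100*(8) + 53*(-15) = 5]
q=1: r=1, s=-9, t=17   [100*(-9) + 53*(17) = 1]
q=5: r=0, s=53, t=-100   [100*(53) + 53*(-100) = 0]
GCD = 1; from the row with r=1: x=-9, y=17
Check: 100*(-9) + 53*(17) = -900 + 901 = 1

GCD = 1, x = -9, y = 17


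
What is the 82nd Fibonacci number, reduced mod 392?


F(k) mod 392 for k=1..82:
1, 1, 2, 3, 5, 8, 13, 21, 34, 55, 89, 144, 233, 377, 218, 203, 29, 232, 261, 101, 362, 71, 41, 112, 153, 265, 26, 291, 317, 216, 141, 357, 106, 71, 177, 248, 33, 281, 314, 203, 125, 328, 61, 389, 58, 55, 113, 168, 281, 57, 338, 3, 341, 344, 293, 245, 146, 391, 145, 144, 289, 41, 330, 371, 309, 288, 205, 101, 306, 15, 321, 336, 265, 209, 82, 291, 373, 272, 253, 133, 386, 127
F(82) mod 392 = 127


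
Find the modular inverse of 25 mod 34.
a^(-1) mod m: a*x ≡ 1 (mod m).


Use the extended Euclidean algorithm on (34, 25); each row r = 34*s + 25*t:
r=34, s=1, t=0
r=25, s=0, t=1
q=1: r=9, s=1, t=-1   [34*(1) + 25*(-1) = 9]
q=2: r=7, s=-2, t=3   [34*(-2) + 25*(3) = 7]
q=1: r=2, s=3, t=-4   [34*(3) + 25*(-4) = 2]
q=3: r=1, s=-11, t=15   [34*(-11) + 25*(15) = 1]
q=2: r=0, s=25, t=-34   [34*(25) + 25*(-34) = 0]
GCD = 1 with t = 15, so 25*(15) ≡ 1 (mod 34)
Inverse = 15 mod 34 = 15
Check: 25 * 15 = 375 ≡ 1 (mod 34)

25^(-1) ≡ 15 (mod 34)


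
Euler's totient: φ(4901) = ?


4901 = 13^2 × 29
Prime factors: 13, 29
φ(4901) = 4901 × (1-1/13) × (1-1/29)
= 4901 × 12/13 × 28/29 = 4368

φ(4901) = 4368


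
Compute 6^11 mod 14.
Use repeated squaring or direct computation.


6^1 mod 14 = 6
6^2 mod 14 = 8
6^3 mod 14 = 6
6^4 mod 14 = 8
6^5 mod 14 = 6
6^6 mod 14 = 8
6^7 mod 14 = 6
6^8 mod 14 = 8
6^9 mod 14 = 6
6^10 mod 14 = 8
6^11 mod 14 = 6


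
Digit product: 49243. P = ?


4 × 9 × 2 × 4 × 3 = 864


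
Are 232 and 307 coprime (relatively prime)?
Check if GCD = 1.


Euclidean algorithm:
307 = 1 * 232 + 75
232 = 3 * 75 + 7
75 = 10 * 7 + 5
7 = 1 * 5 + 2
5 = 2 * 2 + 1
2 = 2 * 1 + 0
GCD(232, 307) = 1

Yes, coprime (GCD = 1)


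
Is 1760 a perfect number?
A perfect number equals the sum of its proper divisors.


Proper divisors of 1760: 1, 2, 4, 5, 8, 10, 11, 16, 20, 22, 32, 40, 44, 55, 80, 88, 110, 160, 176, 220, 352, 440, 880
Sum = 1 + 2 + 4 + 5 + 8 + 10 + 11 + 16 + 20 + 22 + 32 + 40 + 44 + 55 + 80 + 88 + 110 + 160 + 176 + 220 + 352 + 440 + 880 = 2776

No, 1760 is not perfect (2776 ≠ 1760)


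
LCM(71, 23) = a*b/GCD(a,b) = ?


GCD(71, 23) = 1
LCM = 71*23/1 = 1633/1 = 1633

LCM = 1633


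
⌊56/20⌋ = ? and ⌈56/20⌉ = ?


56/20 = 2.8000
floor = 2
ceil = 3

floor = 2, ceil = 3


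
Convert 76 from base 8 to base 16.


76 (base 8) = 62 (decimal)
62 (decimal) = 3E (base 16)


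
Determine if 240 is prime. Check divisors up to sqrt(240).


240 / 2 = 120 (exact division)
240 is NOT prime.

No, 240 is not prime


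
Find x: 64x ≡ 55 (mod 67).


GCD(64, 67) = 1, unique solution
a^(-1) mod 67 = 22
x = 22 * 55 mod 67 = 4

x ≡ 4 (mod 67)


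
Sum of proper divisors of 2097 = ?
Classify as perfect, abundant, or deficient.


Proper divisors: 1, 3, 9, 233, 699
Sum = 1 + 3 + 9 + 233 + 699 = 945
945 < 2097 → deficient

s(2097) = 945 (deficient)


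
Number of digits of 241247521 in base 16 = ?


241247521 in base 16 = E612521
Number of digits = 7

7 digits (base 16)


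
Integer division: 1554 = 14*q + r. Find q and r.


1554 = 14 * 111 + 0
Check: 1554 + 0 = 1554

q = 111, r = 0


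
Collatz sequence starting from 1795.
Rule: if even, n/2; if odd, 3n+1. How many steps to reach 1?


1795 → 5386 → 2693 → 8080 → 4040 → 2020 → 1010 → 505 → 1516 → 758 → 379 → 1138 → 569 → 1708 → 854 → 427 → 1282 → 641 → 1924 → 962 → 481 → 1444 → 722 → 361 → 1084 → 542 → 271 → 814 → 407 → 1222 → 611 → 1834 → 917 → 2752 → 1376 → 688 → 344 → 172 → 86 → 43 → 130 → 65 → 196 → 98 → 49 → 148 → 74 → 37 → 112 → 56 → 28 → 14 → 7 → 22 → 11 → 34 → 17 → 52 → 26 → 13 → 40 → 20 → 10 → 5 → 16 → 8 → 4 → 2 → 1
Total steps = 68

68 steps


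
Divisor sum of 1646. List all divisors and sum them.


Divisors of 1646: 1, 2, 823, 1646
Sum = 1 + 2 + 823 + 1646 = 2472

σ(1646) = 2472


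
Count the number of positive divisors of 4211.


4211 = 4211^1
d(4211) = (1+1) = 2

2 divisors


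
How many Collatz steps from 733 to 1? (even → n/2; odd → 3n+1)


733 → 2200 → 1100 → 550 → 275 → 826 → 413 → 1240 → 620 → 310 → 155 → 466 → 233 → 700 → 350 → 175 → 526 → 263 → 790 → 395 → 1186 → 593 → 1780 → 890 → 445 → 1336 → 668 → 334 → 167 → 502 → 251 → 754 → 377 → 1132 → 566 → 283 → 850 → 425 → 1276 → 638 → 319 → 958 → 479 → 1438 → 719 → 2158 → 1079 → 3238 → 1619 → 4858 → 2429 → 7288 → 3644 → 1822 → 911 → 2734 → 1367 → 4102 → 2051 → 6154 → 3077 → 9232 → 4616 → 2308 → 1154 → 577 → 1732 → 866 → 433 → 1300 → 650 → 325 → 976 → 488 → 244 → 122 → 61 → 184 → 92 → 46 → 23 → 70 → 35 → 106 → 53 → 160 → 80 → 40 → 20 → 10 → 5 → 16 → 8 → 4 → 2 → 1
Total steps = 95

95 steps


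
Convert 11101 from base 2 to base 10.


11101 (base 2) = 29 (decimal)
29 (decimal) = 29 (base 10)


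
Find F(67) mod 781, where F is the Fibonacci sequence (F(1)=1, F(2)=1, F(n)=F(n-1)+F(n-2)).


F(k) mod 781 for k=1..67:
1, 1, 2, 3, 5, 8, 13, 21, 34, 55, 89, 144, 233, 377, 610, 206, 35, 241, 276, 517, 12, 529, 541, 289, 49, 338, 387, 725, 331, 275, 606, 100, 706, 25, 731, 756, 706, 681, 606, 506, 331, 56, 387, 443, 49, 492, 541, 252, 12, 264, 276, 540, 35, 575, 610, 404, 233, 637, 89, 726, 34, 760, 13, 773, 5, 778, 2
F(67) mod 781 = 2


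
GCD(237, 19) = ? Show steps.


237 = 12 * 19 + 9
19 = 2 * 9 + 1
9 = 9 * 1 + 0
GCD = 1


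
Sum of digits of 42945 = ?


4 + 2 + 9 + 4 + 5 = 24


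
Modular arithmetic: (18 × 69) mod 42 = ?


18 × 69 = 1242
1242 mod 42 = 24


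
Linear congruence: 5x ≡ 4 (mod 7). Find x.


GCD(5, 7) = 1, unique solution
a^(-1) mod 7 = 3
x = 3 * 4 mod 7 = 5

x ≡ 5 (mod 7)


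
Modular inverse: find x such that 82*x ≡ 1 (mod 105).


Use the extended Euclidean algorithm on (105, 82); each row r = 105*s + 82*t:
r=105, s=1, t=0
r=82, s=0, t=1
q=1: r=23, s=1, t=-1   [105*(1) + 82*(-1) = 23]
q=3: r=13, s=-3, t=4   [105*(-3) + 82*(4) = 13]
q=1: r=10, s=4, t=-5   [105*(4) + 82*(-5) = 10]
q=1: r=3, s=-7, t=9   [105*(-7) + 82*(9) = 3]
q=3: r=1, s=25, t=-32   [105*(25) + 82*(-32) = 1]
q=3: r=0, s=-82, t=105   [105*(-82) + 82*(105) = 0]
GCD = 1 with t = -32, so 82*(-32) ≡ 1 (mod 105)
Inverse = -32 mod 105 = 73
Check: 82 * 73 = 5986 ≡ 1 (mod 105)

82^(-1) ≡ 73 (mod 105)


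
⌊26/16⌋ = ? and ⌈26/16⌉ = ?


26/16 = 1.6250
floor = 1
ceil = 2

floor = 1, ceil = 2


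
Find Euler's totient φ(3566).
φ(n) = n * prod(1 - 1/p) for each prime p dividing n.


3566 = 2 × 1783
Prime factors: 2, 1783
φ(3566) = 3566 × (1-1/2) × (1-1/1783)
= 3566 × 1/2 × 1782/1783 = 1782

φ(3566) = 1782


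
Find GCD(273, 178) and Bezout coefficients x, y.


Tabular extended Euclidean (each row: r = 273*s + 178*t):
r=273, s=1, t=0
r=178, s=0, t=1
q=1: r=95, s=1, t=-1   [273*(1) + 178*(-1) = 95]
q=1: r=83, s=-1, t=2   [273*(-1) + 178*(2) = 83]
q=1: r=12, s=2, t=-3   [273*(2) + 178*(-3) = 12]
q=6: r=11, s=-13, t=20   [273*(-13) + 178*(20) = 11]
q=1: r=1, s=15, t=-23   [273*(15) + 178*(-23) = 1]
q=11: r=0, s=-178, t=273   [273*(-178) + 178*(273) = 0]
GCD = 1; from the row with r=1: x=15, y=-23
Check: 273*(15) + 178*(-23) = 4095 - 4094 = 1

GCD = 1, x = 15, y = -23


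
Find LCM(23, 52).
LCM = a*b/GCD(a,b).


GCD(23, 52) = 1
LCM = 23*52/1 = 1196/1 = 1196

LCM = 1196


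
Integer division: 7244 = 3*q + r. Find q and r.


7244 = 3 * 2414 + 2
Check: 7242 + 2 = 7244

q = 2414, r = 2


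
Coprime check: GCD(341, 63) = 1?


Euclidean algorithm:
341 = 5 * 63 + 26
63 = 2 * 26 + 11
26 = 2 * 11 + 4
11 = 2 * 4 + 3
4 = 1 * 3 + 1
3 = 3 * 1 + 0
GCD(341, 63) = 1

Yes, coprime (GCD = 1)


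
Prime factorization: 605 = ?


605 / 5 = 121
121 / 11 = 11
11 / 11 = 1
605 = 5 × 11^2


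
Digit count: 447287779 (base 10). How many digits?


447287779 has 9 digits in base 10
floor(log10(447287779)) + 1 = floor(8.6506) + 1 = 9

9 digits (base 10)


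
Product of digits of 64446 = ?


6 × 4 × 4 × 4 × 6 = 2304


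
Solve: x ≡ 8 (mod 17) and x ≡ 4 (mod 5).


M = 17*5 = 85
M1 = M/17 = 5, M2 = M/5 = 17
M1^(-1) mod 17 = 7, M2^(-1) mod 5 = 3
x = 8*5*7 + 4*17*3 = 484
484 mod 85 = 59
Check: 59 mod 17 = 8 ✓, 59 mod 5 = 4 ✓

x ≡ 59 (mod 85)


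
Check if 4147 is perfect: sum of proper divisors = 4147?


Proper divisors of 4147: 1, 11, 13, 29, 143, 319, 377
Sum = 1 + 11 + 13 + 29 + 143 + 319 + 377 = 893

No, 4147 is not perfect (893 ≠ 4147)


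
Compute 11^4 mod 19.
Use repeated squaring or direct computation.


11^1 mod 19 = 11
11^2 mod 19 = 7
11^3 mod 19 = 1
11^4 mod 19 = 11


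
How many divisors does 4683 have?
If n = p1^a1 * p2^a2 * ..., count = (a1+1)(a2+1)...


4683 = 3^1 × 7^1 × 223^1
d(4683) = (1+1) × (1+1) × (1+1) = 8

8 divisors


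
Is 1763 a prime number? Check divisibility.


1763 / 41 = 43 (exact division)
1763 is NOT prime.

No, 1763 is not prime


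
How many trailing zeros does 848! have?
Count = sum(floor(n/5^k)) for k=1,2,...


floor(848/5) = 169
floor(848/25) = 33
floor(848/125) = 6
floor(848/625) = 1
Total = 209

209 trailing zeros


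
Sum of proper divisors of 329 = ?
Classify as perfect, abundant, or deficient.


Proper divisors: 1, 7, 47
Sum = 1 + 7 + 47 = 55
55 < 329 → deficient

s(329) = 55 (deficient)


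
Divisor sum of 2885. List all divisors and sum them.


Divisors of 2885: 1, 5, 577, 2885
Sum = 1 + 5 + 577 + 2885 = 3468

σ(2885) = 3468


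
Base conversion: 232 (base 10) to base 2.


232 (base 10) = 232 (decimal)
232 (decimal) = 11101000 (base 2)


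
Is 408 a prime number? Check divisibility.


408 / 2 = 204 (exact division)
408 is NOT prime.

No, 408 is not prime


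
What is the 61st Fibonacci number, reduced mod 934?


F(k) mod 934 for k=1..61:
1, 1, 2, 3, 5, 8, 13, 21, 34, 55, 89, 144, 233, 377, 610, 53, 663, 716, 445, 227, 672, 899, 637, 602, 305, 907, 278, 251, 529, 780, 375, 221, 596, 817, 479, 362, 841, 269, 176, 445, 621, 132, 753, 885, 704, 655, 425, 146, 571, 717, 354, 137, 491, 628, 185, 813, 64, 877, 7, 884, 891
F(61) mod 934 = 891


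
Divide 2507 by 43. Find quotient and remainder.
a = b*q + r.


2507 = 43 * 58 + 13
Check: 2494 + 13 = 2507

q = 58, r = 13


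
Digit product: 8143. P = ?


8 × 1 × 4 × 3 = 96


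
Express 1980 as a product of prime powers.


1980 / 2 = 990
990 / 2 = 495
495 / 3 = 165
165 / 3 = 55
55 / 5 = 11
11 / 11 = 1
1980 = 2^2 × 3^2 × 5 × 11


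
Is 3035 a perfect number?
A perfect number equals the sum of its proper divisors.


Proper divisors of 3035: 1, 5, 607
Sum = 1 + 5 + 607 = 613

No, 3035 is not perfect (613 ≠ 3035)


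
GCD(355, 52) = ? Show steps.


355 = 6 * 52 + 43
52 = 1 * 43 + 9
43 = 4 * 9 + 7
9 = 1 * 7 + 2
7 = 3 * 2 + 1
2 = 2 * 1 + 0
GCD = 1


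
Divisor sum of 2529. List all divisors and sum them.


Divisors of 2529: 1, 3, 9, 281, 843, 2529
Sum = 1 + 3 + 9 + 281 + 843 + 2529 = 3666

σ(2529) = 3666


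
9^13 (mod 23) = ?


9^1 mod 23 = 9
9^2 mod 23 = 12
9^3 mod 23 = 16
9^4 mod 23 = 6
9^5 mod 23 = 8
9^6 mod 23 = 3
9^7 mod 23 = 4
9^8 mod 23 = 13
9^9 mod 23 = 2
9^10 mod 23 = 18
9^11 mod 23 = 1
9^12 mod 23 = 9
9^13 mod 23 = 12


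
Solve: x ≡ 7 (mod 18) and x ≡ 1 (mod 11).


M = 18*11 = 198
M1 = M/18 = 11, M2 = M/11 = 18
M1^(-1) mod 18 = 5, M2^(-1) mod 11 = 8
x = 7*11*5 + 1*18*8 = 529
529 mod 198 = 133
Check: 133 mod 18 = 7 ✓, 133 mod 11 = 1 ✓

x ≡ 133 (mod 198)


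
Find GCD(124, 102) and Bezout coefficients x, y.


Tabular extended Euclidean (each row: r = 124*s + 102*t):
r=124, s=1, t=0
r=102, s=0, t=1
q=1: r=22, s=1, t=-1   [124*(1) + 102*(-1) = 22]
q=4: r=14, s=-4, t=5   [124*(-4) + 102*(5) = 14]
q=1: r=8, s=5, t=-6   [124*(5) + 102*(-6) = 8]
q=1: r=6, s=-9, t=11   [124*(-9) + 102*(11) = 6]
q=1: r=2, s=14, t=-17   [124*(14) + 102*(-17) = 2]
q=3: r=0, s=-51, t=62   [124*(-51) + 102*(62) = 0]
GCD = 2; from the row with r=2: x=14, y=-17
Check: 124*(14) + 102*(-17) = 1736 - 1734 = 2

GCD = 2, x = 14, y = -17


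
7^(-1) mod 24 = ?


Use the extended Euclidean algorithm on (24, 7); each row r = 24*s + 7*t:
r=24, s=1, t=0
r=7, s=0, t=1
q=3: r=3, s=1, t=-3   [24*(1) + 7*(-3) = 3]
q=2: r=1, s=-2, t=7   [24*(-2) + 7*(7) = 1]
q=3: r=0, s=7, t=-24   [24*(7) + 7*(-24) = 0]
GCD = 1 with t = 7, so 7*(7) ≡ 1 (mod 24)
Inverse = 7 mod 24 = 7
Check: 7 * 7 = 49 ≡ 1 (mod 24)

7^(-1) ≡ 7 (mod 24)


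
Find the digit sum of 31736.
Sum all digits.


3 + 1 + 7 + 3 + 6 = 20


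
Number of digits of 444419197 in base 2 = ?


444419197 in base 2 = 11010011111010100110001111101
Number of digits = 29

29 digits (base 2)


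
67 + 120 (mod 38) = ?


67 + 120 = 187
187 mod 38 = 35


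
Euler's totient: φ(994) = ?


994 = 2 × 7 × 71
Prime factors: 2, 7, 71
φ(994) = 994 × (1-1/2) × (1-1/7) × (1-1/71)
= 994 × 1/2 × 6/7 × 70/71 = 420

φ(994) = 420


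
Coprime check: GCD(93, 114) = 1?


Euclidean algorithm:
114 = 1 * 93 + 21
93 = 4 * 21 + 9
21 = 2 * 9 + 3
9 = 3 * 3 + 0
GCD(93, 114) = 3

No, not coprime (GCD = 3)


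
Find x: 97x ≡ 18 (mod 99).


GCD(97, 99) = 1, unique solution
a^(-1) mod 99 = 49
x = 49 * 18 mod 99 = 90

x ≡ 90 (mod 99)


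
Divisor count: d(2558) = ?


2558 = 2^1 × 1279^1
d(2558) = (1+1) × (1+1) = 4

4 divisors


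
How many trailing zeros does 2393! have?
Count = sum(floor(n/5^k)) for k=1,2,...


floor(2393/5) = 478
floor(2393/25) = 95
floor(2393/125) = 19
floor(2393/625) = 3
Total = 595

595 trailing zeros


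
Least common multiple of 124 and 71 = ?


GCD(124, 71) = 1
LCM = 124*71/1 = 8804/1 = 8804

LCM = 8804


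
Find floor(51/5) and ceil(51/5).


51/5 = 10.2000
floor = 10
ceil = 11

floor = 10, ceil = 11


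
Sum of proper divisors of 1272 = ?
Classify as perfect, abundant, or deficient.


Proper divisors: 1, 2, 3, 4, 6, 8, 12, 24, 53, 106, 159, 212, 318, 424, 636
Sum = 1 + 2 + 3 + 4 + 6 + 8 + 12 + 24 + 53 + 106 + 159 + 212 + 318 + 424 + 636 = 1968
1968 > 1272 → abundant

s(1272) = 1968 (abundant)


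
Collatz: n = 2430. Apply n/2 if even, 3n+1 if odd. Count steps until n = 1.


2430 → 1215 → 3646 → 1823 → 5470 → 2735 → 8206 → 4103 → 12310 → 6155 → 18466 → 9233 → 27700 → 13850 → 6925 → 20776 → 10388 → 5194 → 2597 → 7792 → 3896 → 1948 → 974 → 487 → 1462 → 731 → 2194 → 1097 → 3292 → 1646 → 823 → 2470 → 1235 → 3706 → 1853 → 5560 → 2780 → 1390 → 695 → 2086 → 1043 → 3130 → 1565 → 4696 → 2348 → 1174 → 587 → 1762 → 881 → 2644 → 1322 → 661 → 1984 → 992 → 496 → 248 → 124 → 62 → 31 → 94 → 47 → 142 → 71 → 214 → 107 → 322 → 161 → 484 → 242 → 121 → 364 → 182 → 91 → 274 → 137 → 412 → 206 → 103 → 310 → 155 → 466 → 233 → 700 → 350 → 175 → 526 → 263 → 790 → 395 → 1186 → 593 → 1780 → 890 → 445 → 1336 → 668 → 334 → 167 → 502 → 251 → 754 → 377 → 1132 → 566 → 283 → 850 → 425 → 1276 → 638 → 319 → 958 → 479 → 1438 → 719 → 2158 → 1079 → 3238 → 1619 → 4858 → 2429 → 7288 → 3644 → 1822 → 911 → 2734 → 1367 → 4102 → 2051 → 6154 → 3077 → 9232 → 4616 → 2308 → 1154 → 577 → 1732 → 866 → 433 → 1300 → 650 → 325 → 976 → 488 → 244 → 122 → 61 → 184 → 92 → 46 → 23 → 70 → 35 → 106 → 53 → 160 → 80 → 40 → 20 → 10 → 5 → 16 → 8 → 4 → 2 → 1
Total steps = 164

164 steps


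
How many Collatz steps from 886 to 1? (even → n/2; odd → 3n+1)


886 → 443 → 1330 → 665 → 1996 → 998 → 499 → 1498 → 749 → 2248 → 1124 → 562 → 281 → 844 → 422 → 211 → 634 → 317 → 952 → 476 → 238 → 119 → 358 → 179 → 538 → 269 → 808 → 404 → 202 → 101 → 304 → 152 → 76 → 38 → 19 → 58 → 29 → 88 → 44 → 22 → 11 → 34 → 17 → 52 → 26 → 13 → 40 → 20 → 10 → 5 → 16 → 8 → 4 → 2 → 1
Total steps = 54

54 steps


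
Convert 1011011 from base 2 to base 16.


1011011 (base 2) = 91 (decimal)
91 (decimal) = 5B (base 16)


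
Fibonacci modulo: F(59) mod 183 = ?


F(k) mod 183 for k=1..59:
1, 1, 2, 3, 5, 8, 13, 21, 34, 55, 89, 144, 50, 11, 61, 72, 133, 22, 155, 177, 149, 143, 109, 69, 178, 64, 59, 123, 182, 122, 121, 60, 181, 58, 56, 114, 170, 101, 88, 6, 94, 100, 11, 111, 122, 50, 172, 39, 28, 67, 95, 162, 74, 53, 127, 180, 124, 121, 62
F(59) mod 183 = 62


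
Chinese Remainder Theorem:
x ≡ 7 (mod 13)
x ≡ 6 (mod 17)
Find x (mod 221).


M = 13*17 = 221
M1 = M/13 = 17, M2 = M/17 = 13
M1^(-1) mod 13 = 10, M2^(-1) mod 17 = 4
x = 7*17*10 + 6*13*4 = 1502
1502 mod 221 = 176
Check: 176 mod 13 = 7 ✓, 176 mod 17 = 6 ✓

x ≡ 176 (mod 221)


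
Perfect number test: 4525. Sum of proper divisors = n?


Proper divisors of 4525: 1, 5, 25, 181, 905
Sum = 1 + 5 + 25 + 181 + 905 = 1117

No, 4525 is not perfect (1117 ≠ 4525)


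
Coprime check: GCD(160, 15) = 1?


Euclidean algorithm:
160 = 10 * 15 + 10
15 = 1 * 10 + 5
10 = 2 * 5 + 0
GCD(160, 15) = 5

No, not coprime (GCD = 5)


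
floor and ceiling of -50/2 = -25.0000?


-50/2 = -25.0000
floor = -25
ceil = -25

floor = -25, ceil = -25


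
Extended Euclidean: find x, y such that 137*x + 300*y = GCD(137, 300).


Tabular extended Euclidean (each row: r = 137*s + 300*t):
r=137, s=1, t=0
r=300, s=0, t=1
q=0: r=137, s=1, t=0   [137*(1) + 300*(0) = 137]
q=2: r=26, s=-2, t=1   [137*(-2) + 300*(1) = 26]
q=5: r=7, s=11, t=-5   [137*(11) + 300*(-5) = 7]
q=3: r=5, s=-35, t=16   [137*(-35) + 300*(16) = 5]
q=1: r=2, s=46, t=-21   [137*(46) + 300*(-21) = 2]
q=2: r=1, s=-127, t=58   [137*(-127) + 300*(58) = 1]
q=2: r=0, s=300, t=-137   [137*(300) + 300*(-137) = 0]
GCD = 1; from the row with r=1: x=-127, y=58
Check: 137*(-127) + 300*(58) = -17399 + 17400 = 1

GCD = 1, x = -127, y = 58


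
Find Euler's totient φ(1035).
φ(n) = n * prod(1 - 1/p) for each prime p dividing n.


1035 = 3^2 × 5 × 23
Prime factors: 3, 5, 23
φ(1035) = 1035 × (1-1/3) × (1-1/5) × (1-1/23)
= 1035 × 2/3 × 4/5 × 22/23 = 528

φ(1035) = 528


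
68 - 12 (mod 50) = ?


68 - 12 = 56
56 mod 50 = 6


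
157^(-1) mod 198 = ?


Use the extended Euclidean algorithm on (198, 157); each row r = 198*s + 157*t:
r=198, s=1, t=0
r=157, s=0, t=1
q=1: r=41, s=1, t=-1   [198*(1) + 157*(-1) = 41]
q=3: r=34, s=-3, t=4   [198*(-3) + 157*(4) = 34]
q=1: r=7, s=4, t=-5   [198*(4) + 157*(-5) = 7]
q=4: r=6, s=-19, t=24   [198*(-19) + 157*(24) = 6]
q=1: r=1, s=23, t=-29   [198*(23) + 157*(-29) = 1]
q=6: r=0, s=-157, t=198   [198*(-157) + 157*(198) = 0]
GCD = 1 with t = -29, so 157*(-29) ≡ 1 (mod 198)
Inverse = -29 mod 198 = 169
Check: 157 * 169 = 26533 ≡ 1 (mod 198)

157^(-1) ≡ 169 (mod 198)


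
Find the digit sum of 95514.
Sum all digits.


9 + 5 + 5 + 1 + 4 = 24


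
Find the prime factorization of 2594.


2594 / 2 = 1297
1297 / 1297 = 1
2594 = 2 × 1297


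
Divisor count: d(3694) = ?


3694 = 2^1 × 1847^1
d(3694) = (1+1) × (1+1) = 4

4 divisors


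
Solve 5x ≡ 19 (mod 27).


GCD(5, 27) = 1, unique solution
a^(-1) mod 27 = 11
x = 11 * 19 mod 27 = 20

x ≡ 20 (mod 27)


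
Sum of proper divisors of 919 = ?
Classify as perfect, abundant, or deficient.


Proper divisors: 1
Sum = 1 = 1
1 < 919 → deficient

s(919) = 1 (deficient)


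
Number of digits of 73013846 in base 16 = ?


73013846 in base 16 = 45A1A56
Number of digits = 7

7 digits (base 16)


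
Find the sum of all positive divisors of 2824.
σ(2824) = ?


Divisors of 2824: 1, 2, 4, 8, 353, 706, 1412, 2824
Sum = 1 + 2 + 4 + 8 + 353 + 706 + 1412 + 2824 = 5310

σ(2824) = 5310


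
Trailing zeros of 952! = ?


floor(952/5) = 190
floor(952/25) = 38
floor(952/125) = 7
floor(952/625) = 1
Total = 236

236 trailing zeros


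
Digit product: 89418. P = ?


8 × 9 × 4 × 1 × 8 = 2304


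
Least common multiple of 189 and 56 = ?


GCD(189, 56) = 7
LCM = 189*56/7 = 10584/7 = 1512

LCM = 1512


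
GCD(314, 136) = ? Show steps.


314 = 2 * 136 + 42
136 = 3 * 42 + 10
42 = 4 * 10 + 2
10 = 5 * 2 + 0
GCD = 2


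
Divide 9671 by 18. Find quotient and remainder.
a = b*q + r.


9671 = 18 * 537 + 5
Check: 9666 + 5 = 9671

q = 537, r = 5


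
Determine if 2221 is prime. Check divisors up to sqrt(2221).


Check divisors up to sqrt(2221) = 47.1275
No divisors found.
2221 is prime.

Yes, 2221 is prime


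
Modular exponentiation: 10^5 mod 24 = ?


10^1 mod 24 = 10
10^2 mod 24 = 4
10^3 mod 24 = 16
10^4 mod 24 = 16
10^5 mod 24 = 16


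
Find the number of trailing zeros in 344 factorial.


floor(344/5) = 68
floor(344/25) = 13
floor(344/125) = 2
Total = 83

83 trailing zeros


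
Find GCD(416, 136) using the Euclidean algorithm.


416 = 3 * 136 + 8
136 = 17 * 8 + 0
GCD = 8


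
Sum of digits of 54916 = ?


5 + 4 + 9 + 1 + 6 = 25


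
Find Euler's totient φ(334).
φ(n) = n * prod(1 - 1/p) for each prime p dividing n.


334 = 2 × 167
Prime factors: 2, 167
φ(334) = 334 × (1-1/2) × (1-1/167)
= 334 × 1/2 × 166/167 = 166

φ(334) = 166


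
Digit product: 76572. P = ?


7 × 6 × 5 × 7 × 2 = 2940


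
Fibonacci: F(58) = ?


Sequence: 1, 1, 2, 3, 5, 8, 13, 21, 34, 55, 89, 144, 233, 377, 610, 987, 1597, 2584, 4181, 6765, 10946, 17711, 28657, 46368, 75025, 121393, 196418, 317811, 514229, 832040, 1346269, 2178309, 3524578, 5702887, 9227465, 14930352, 24157817, 39088169, 63245986, 102334155, 165580141, 267914296, 433494437, 701408733, 1134903170, 1836311903, 2971215073, 4807526976, 7778742049, 12586269025, 20365011074, 32951280099, 53316291173, 86267571272, 139583862445, 225851433717, 365435296162, 591286729879
F(58) = 591286729879


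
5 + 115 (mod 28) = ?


5 + 115 = 120
120 mod 28 = 8


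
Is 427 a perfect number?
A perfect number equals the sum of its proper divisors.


Proper divisors of 427: 1, 7, 61
Sum = 1 + 7 + 61 = 69

No, 427 is not perfect (69 ≠ 427)


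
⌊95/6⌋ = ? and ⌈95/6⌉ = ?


95/6 = 15.8333
floor = 15
ceil = 16

floor = 15, ceil = 16


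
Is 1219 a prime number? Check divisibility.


1219 / 23 = 53 (exact division)
1219 is NOT prime.

No, 1219 is not prime


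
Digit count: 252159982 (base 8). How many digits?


252159982 in base 8 = 1701723756
Number of digits = 10

10 digits (base 8)


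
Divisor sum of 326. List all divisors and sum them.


Divisors of 326: 1, 2, 163, 326
Sum = 1 + 2 + 163 + 326 = 492

σ(326) = 492


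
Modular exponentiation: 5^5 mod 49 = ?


5^1 mod 49 = 5
5^2 mod 49 = 25
5^3 mod 49 = 27
5^4 mod 49 = 37
5^5 mod 49 = 38


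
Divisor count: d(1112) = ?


1112 = 2^3 × 139^1
d(1112) = (3+1) × (1+1) = 8

8 divisors


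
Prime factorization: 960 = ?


960 / 2 = 480
480 / 2 = 240
240 / 2 = 120
120 / 2 = 60
60 / 2 = 30
30 / 2 = 15
15 / 3 = 5
5 / 5 = 1
960 = 2^6 × 3 × 5


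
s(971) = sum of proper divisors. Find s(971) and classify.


Proper divisors: 1
Sum = 1 = 1
1 < 971 → deficient

s(971) = 1 (deficient)


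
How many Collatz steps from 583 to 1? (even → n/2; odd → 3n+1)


583 → 1750 → 875 → 2626 → 1313 → 3940 → 1970 → 985 → 2956 → 1478 → 739 → 2218 → 1109 → 3328 → 1664 → 832 → 416 → 208 → 104 → 52 → 26 → 13 → 40 → 20 → 10 → 5 → 16 → 8 → 4 → 2 → 1
Total steps = 30

30 steps


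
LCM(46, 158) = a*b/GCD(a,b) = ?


GCD(46, 158) = 2
LCM = 46*158/2 = 7268/2 = 3634

LCM = 3634


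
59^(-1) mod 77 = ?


Use the extended Euclidean algorithm on (77, 59); each row r = 77*s + 59*t:
r=77, s=1, t=0
r=59, s=0, t=1
q=1: r=18, s=1, t=-1   [77*(1) + 59*(-1) = 18]
q=3: r=5, s=-3, t=4   [77*(-3) + 59*(4) = 5]
q=3: r=3, s=10, t=-13   [77*(10) + 59*(-13) = 3]
q=1: r=2, s=-13, t=17   [77*(-13) + 59*(17) = 2]
q=1: r=1, s=23, t=-30   [77*(23) + 59*(-30) = 1]
q=2: r=0, s=-59, t=77   [77*(-59) + 59*(77) = 0]
GCD = 1 with t = -30, so 59*(-30) ≡ 1 (mod 77)
Inverse = -30 mod 77 = 47
Check: 59 * 47 = 2773 ≡ 1 (mod 77)

59^(-1) ≡ 47 (mod 77)


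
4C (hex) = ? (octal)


4C (base 16) = 76 (decimal)
76 (decimal) = 114 (base 8)


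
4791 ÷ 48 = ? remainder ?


4791 = 48 * 99 + 39
Check: 4752 + 39 = 4791

q = 99, r = 39


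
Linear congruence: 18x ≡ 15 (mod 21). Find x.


GCD(18, 21) = 3 divides 15
Divide: 6x ≡ 5 (mod 7)
x ≡ 2 (mod 7)


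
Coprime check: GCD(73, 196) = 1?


Euclidean algorithm:
196 = 2 * 73 + 50
73 = 1 * 50 + 23
50 = 2 * 23 + 4
23 = 5 * 4 + 3
4 = 1 * 3 + 1
3 = 3 * 1 + 0
GCD(73, 196) = 1

Yes, coprime (GCD = 1)


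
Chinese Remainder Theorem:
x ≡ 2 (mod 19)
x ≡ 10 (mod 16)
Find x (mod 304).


M = 19*16 = 304
M1 = M/19 = 16, M2 = M/16 = 19
M1^(-1) mod 19 = 6, M2^(-1) mod 16 = 11
x = 2*16*6 + 10*19*11 = 2282
2282 mod 304 = 154
Check: 154 mod 19 = 2 ✓, 154 mod 16 = 10 ✓

x ≡ 154 (mod 304)


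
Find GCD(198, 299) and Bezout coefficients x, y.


Tabular extended Euclidean (each row: r = 198*s + 299*t):
r=198, s=1, t=0
r=299, s=0, t=1
q=0: r=198, s=1, t=0   [198*(1) + 299*(0) = 198]
q=1: r=101, s=-1, t=1   [198*(-1) + 299*(1) = 101]
q=1: r=97, s=2, t=-1   [198*(2) + 299*(-1) = 97]
q=1: r=4, s=-3, t=2   [198*(-3) + 299*(2) = 4]
q=24: r=1, s=74, t=-49   [198*(74) + 299*(-49) = 1]
q=4: r=0, s=-299, t=198   [198*(-299) + 299*(198) = 0]
GCD = 1; from the row with r=1: x=74, y=-49
Check: 198*(74) + 299*(-49) = 14652 - 14651 = 1

GCD = 1, x = 74, y = -49


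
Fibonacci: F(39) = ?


Sequence: 1, 1, 2, 3, 5, 8, 13, 21, 34, 55, 89, 144, 233, 377, 610, 987, 1597, 2584, 4181, 6765, 10946, 17711, 28657, 46368, 75025, 121393, 196418, 317811, 514229, 832040, 1346269, 2178309, 3524578, 5702887, 9227465, 14930352, 24157817, 39088169, 63245986
F(39) = 63245986


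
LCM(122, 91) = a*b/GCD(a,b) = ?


GCD(122, 91) = 1
LCM = 122*91/1 = 11102/1 = 11102

LCM = 11102


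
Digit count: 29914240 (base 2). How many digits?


29914240 in base 2 = 1110010000111010010000000
Number of digits = 25

25 digits (base 2)


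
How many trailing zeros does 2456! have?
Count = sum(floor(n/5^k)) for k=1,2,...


floor(2456/5) = 491
floor(2456/25) = 98
floor(2456/125) = 19
floor(2456/625) = 3
Total = 611

611 trailing zeros


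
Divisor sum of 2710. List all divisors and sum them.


Divisors of 2710: 1, 2, 5, 10, 271, 542, 1355, 2710
Sum = 1 + 2 + 5 + 10 + 271 + 542 + 1355 + 2710 = 4896

σ(2710) = 4896


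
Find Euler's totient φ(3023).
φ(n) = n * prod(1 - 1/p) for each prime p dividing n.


3023 = 3023
Prime factors: 3023
φ(3023) = 3023 × (1-1/3023)
= 3023 × 3022/3023 = 3022

φ(3023) = 3022


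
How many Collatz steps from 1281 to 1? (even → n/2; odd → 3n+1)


1281 → 3844 → 1922 → 961 → 2884 → 1442 → 721 → 2164 → 1082 → 541 → 1624 → 812 → 406 → 203 → 610 → 305 → 916 → 458 → 229 → 688 → 344 → 172 → 86 → 43 → 130 → 65 → 196 → 98 → 49 → 148 → 74 → 37 → 112 → 56 → 28 → 14 → 7 → 22 → 11 → 34 → 17 → 52 → 26 → 13 → 40 → 20 → 10 → 5 → 16 → 8 → 4 → 2 → 1
Total steps = 52

52 steps


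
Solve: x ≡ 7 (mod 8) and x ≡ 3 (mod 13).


M = 8*13 = 104
M1 = M/8 = 13, M2 = M/13 = 8
M1^(-1) mod 8 = 5, M2^(-1) mod 13 = 5
x = 7*13*5 + 3*8*5 = 575
575 mod 104 = 55
Check: 55 mod 8 = 7 ✓, 55 mod 13 = 3 ✓

x ≡ 55 (mod 104)


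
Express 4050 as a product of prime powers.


4050 / 2 = 2025
2025 / 3 = 675
675 / 3 = 225
225 / 3 = 75
75 / 3 = 25
25 / 5 = 5
5 / 5 = 1
4050 = 2 × 3^4 × 5^2


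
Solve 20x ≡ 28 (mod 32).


GCD(20, 32) = 4 divides 28
Divide: 5x ≡ 7 (mod 8)
x ≡ 3 (mod 8)


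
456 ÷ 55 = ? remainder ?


456 = 55 * 8 + 16
Check: 440 + 16 = 456

q = 8, r = 16


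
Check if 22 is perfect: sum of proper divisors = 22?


Proper divisors of 22: 1, 2, 11
Sum = 1 + 2 + 11 = 14

No, 22 is not perfect (14 ≠ 22)


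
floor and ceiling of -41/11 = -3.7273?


-41/11 = -3.7273
floor = -4
ceil = -3

floor = -4, ceil = -3


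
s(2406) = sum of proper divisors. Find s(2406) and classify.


Proper divisors: 1, 2, 3, 6, 401, 802, 1203
Sum = 1 + 2 + 3 + 6 + 401 + 802 + 1203 = 2418
2418 > 2406 → abundant

s(2406) = 2418 (abundant)


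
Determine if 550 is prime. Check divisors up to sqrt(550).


550 / 2 = 275 (exact division)
550 is NOT prime.

No, 550 is not prime


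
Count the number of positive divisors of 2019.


2019 = 3^1 × 673^1
d(2019) = (1+1) × (1+1) = 4

4 divisors


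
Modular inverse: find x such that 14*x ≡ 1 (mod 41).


Use the extended Euclidean algorithm on (41, 14); each row r = 41*s + 14*t:
r=41, s=1, t=0
r=14, s=0, t=1
q=2: r=13, s=1, t=-2   [41*(1) + 14*(-2) = 13]
q=1: r=1, s=-1, t=3   [41*(-1) + 14*(3) = 1]
q=13: r=0, s=14, t=-41   [41*(14) + 14*(-41) = 0]
GCD = 1 with t = 3, so 14*(3) ≡ 1 (mod 41)
Inverse = 3 mod 41 = 3
Check: 14 * 3 = 42 ≡ 1 (mod 41)

14^(-1) ≡ 3 (mod 41)


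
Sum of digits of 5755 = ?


5 + 7 + 5 + 5 = 22


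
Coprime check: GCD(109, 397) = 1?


Euclidean algorithm:
397 = 3 * 109 + 70
109 = 1 * 70 + 39
70 = 1 * 39 + 31
39 = 1 * 31 + 8
31 = 3 * 8 + 7
8 = 1 * 7 + 1
7 = 7 * 1 + 0
GCD(109, 397) = 1

Yes, coprime (GCD = 1)


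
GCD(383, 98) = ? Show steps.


383 = 3 * 98 + 89
98 = 1 * 89 + 9
89 = 9 * 9 + 8
9 = 1 * 8 + 1
8 = 8 * 1 + 0
GCD = 1


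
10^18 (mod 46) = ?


10^1 mod 46 = 10
10^2 mod 46 = 8
10^3 mod 46 = 34
10^4 mod 46 = 18
10^5 mod 46 = 42
10^6 mod 46 = 6
10^7 mod 46 = 14
10^8 mod 46 = 2
10^9 mod 46 = 20
10^10 mod 46 = 16
10^11 mod 46 = 22
10^12 mod 46 = 36
10^13 mod 46 = 38
10^14 mod 46 = 12
10^15 mod 46 = 28
10^16 mod 46 = 4
10^17 mod 46 = 40
10^18 mod 46 = 32


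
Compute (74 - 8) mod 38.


74 - 8 = 66
66 mod 38 = 28


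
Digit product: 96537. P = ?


9 × 6 × 5 × 3 × 7 = 5670


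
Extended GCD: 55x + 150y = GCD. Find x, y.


Tabular extended Euclidean (each row: r = 55*s + 150*t):
r=55, s=1, t=0
r=150, s=0, t=1
q=0: r=55, s=1, t=0   [55*(1) + 150*(0) = 55]
q=2: r=40, s=-2, t=1   [55*(-2) + 150*(1) = 40]
q=1: r=15, s=3, t=-1   [55*(3) + 150*(-1) = 15]
q=2: r=10, s=-8, t=3   [55*(-8) + 150*(3) = 10]
q=1: r=5, s=11, t=-4   [55*(11) + 150*(-4) = 5]
q=2: r=0, s=-30, t=11   [55*(-30) + 150*(11) = 0]
GCD = 5; from the row with r=5: x=11, y=-4
Check: 55*(11) + 150*(-4) = 605 - 600 = 5

GCD = 5, x = 11, y = -4


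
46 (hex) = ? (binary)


46 (base 16) = 70 (decimal)
70 (decimal) = 1000110 (base 2)


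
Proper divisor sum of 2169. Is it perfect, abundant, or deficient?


Proper divisors: 1, 3, 9, 241, 723
Sum = 1 + 3 + 9 + 241 + 723 = 977
977 < 2169 → deficient

s(2169) = 977 (deficient)


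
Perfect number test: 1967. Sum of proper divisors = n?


Proper divisors of 1967: 1, 7, 281
Sum = 1 + 7 + 281 = 289

No, 1967 is not perfect (289 ≠ 1967)


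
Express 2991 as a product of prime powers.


2991 / 3 = 997
997 / 997 = 1
2991 = 3 × 997


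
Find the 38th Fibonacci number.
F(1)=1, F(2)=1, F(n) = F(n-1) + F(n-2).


Sequence: 1, 1, 2, 3, 5, 8, 13, 21, 34, 55, 89, 144, 233, 377, 610, 987, 1597, 2584, 4181, 6765, 10946, 17711, 28657, 46368, 75025, 121393, 196418, 317811, 514229, 832040, 1346269, 2178309, 3524578, 5702887, 9227465, 14930352, 24157817, 39088169
F(38) = 39088169


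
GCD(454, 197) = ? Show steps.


454 = 2 * 197 + 60
197 = 3 * 60 + 17
60 = 3 * 17 + 9
17 = 1 * 9 + 8
9 = 1 * 8 + 1
8 = 8 * 1 + 0
GCD = 1


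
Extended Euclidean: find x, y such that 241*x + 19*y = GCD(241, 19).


Tabular extended Euclidean (each row: r = 241*s + 19*t):
r=241, s=1, t=0
r=19, s=0, t=1
q=12: r=13, s=1, t=-12   [241*(1) + 19*(-12) = 13]
q=1: r=6, s=-1, t=13   [241*(-1) + 19*(13) = 6]
q=2: r=1, s=3, t=-38   [241*(3) + 19*(-38) = 1]
q=6: r=0, s=-19, t=241   [241*(-19) + 19*(241) = 0]
GCD = 1; from the row with r=1: x=3, y=-38
Check: 241*(3) + 19*(-38) = 723 - 722 = 1

GCD = 1, x = 3, y = -38


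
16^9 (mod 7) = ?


16^1 mod 7 = 2
16^2 mod 7 = 4
16^3 mod 7 = 1
16^4 mod 7 = 2
16^5 mod 7 = 4
16^6 mod 7 = 1
16^7 mod 7 = 2
16^8 mod 7 = 4
16^9 mod 7 = 1


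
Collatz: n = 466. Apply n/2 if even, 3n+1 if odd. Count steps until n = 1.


466 → 233 → 700 → 350 → 175 → 526 → 263 → 790 → 395 → 1186 → 593 → 1780 → 890 → 445 → 1336 → 668 → 334 → 167 → 502 → 251 → 754 → 377 → 1132 → 566 → 283 → 850 → 425 → 1276 → 638 → 319 → 958 → 479 → 1438 → 719 → 2158 → 1079 → 3238 → 1619 → 4858 → 2429 → 7288 → 3644 → 1822 → 911 → 2734 → 1367 → 4102 → 2051 → 6154 → 3077 → 9232 → 4616 → 2308 → 1154 → 577 → 1732 → 866 → 433 → 1300 → 650 → 325 → 976 → 488 → 244 → 122 → 61 → 184 → 92 → 46 → 23 → 70 → 35 → 106 → 53 → 160 → 80 → 40 → 20 → 10 → 5 → 16 → 8 → 4 → 2 → 1
Total steps = 84

84 steps


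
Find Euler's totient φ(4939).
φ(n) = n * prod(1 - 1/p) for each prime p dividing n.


4939 = 11 × 449
Prime factors: 11, 449
φ(4939) = 4939 × (1-1/11) × (1-1/449)
= 4939 × 10/11 × 448/449 = 4480

φ(4939) = 4480


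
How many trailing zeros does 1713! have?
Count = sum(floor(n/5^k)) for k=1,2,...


floor(1713/5) = 342
floor(1713/25) = 68
floor(1713/125) = 13
floor(1713/625) = 2
Total = 425

425 trailing zeros


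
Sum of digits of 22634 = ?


2 + 2 + 6 + 3 + 4 = 17


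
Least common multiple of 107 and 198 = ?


GCD(107, 198) = 1
LCM = 107*198/1 = 21186/1 = 21186

LCM = 21186


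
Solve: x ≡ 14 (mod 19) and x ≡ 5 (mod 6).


M = 19*6 = 114
M1 = M/19 = 6, M2 = M/6 = 19
M1^(-1) mod 19 = 16, M2^(-1) mod 6 = 1
x = 14*6*16 + 5*19*1 = 1439
1439 mod 114 = 71
Check: 71 mod 19 = 14 ✓, 71 mod 6 = 5 ✓

x ≡ 71 (mod 114)


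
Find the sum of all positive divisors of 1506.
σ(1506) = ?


Divisors of 1506: 1, 2, 3, 6, 251, 502, 753, 1506
Sum = 1 + 2 + 3 + 6 + 251 + 502 + 753 + 1506 = 3024

σ(1506) = 3024


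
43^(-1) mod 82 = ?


Use the extended Euclidean algorithm on (82, 43); each row r = 82*s + 43*t:
r=82, s=1, t=0
r=43, s=0, t=1
q=1: r=39, s=1, t=-1   [82*(1) + 43*(-1) = 39]
q=1: r=4, s=-1, t=2   [82*(-1) + 43*(2) = 4]
q=9: r=3, s=10, t=-19   [82*(10) + 43*(-19) = 3]
q=1: r=1, s=-11, t=21   [82*(-11) + 43*(21) = 1]
q=3: r=0, s=43, t=-82   [82*(43) + 43*(-82) = 0]
GCD = 1 with t = 21, so 43*(21) ≡ 1 (mod 82)
Inverse = 21 mod 82 = 21
Check: 43 * 21 = 903 ≡ 1 (mod 82)

43^(-1) ≡ 21 (mod 82)


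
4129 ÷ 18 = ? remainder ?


4129 = 18 * 229 + 7
Check: 4122 + 7 = 4129

q = 229, r = 7


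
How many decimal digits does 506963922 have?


506963922 has 9 digits in base 10
floor(log10(506963922)) + 1 = floor(8.7050) + 1 = 9

9 digits (base 10)


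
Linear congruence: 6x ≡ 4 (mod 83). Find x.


GCD(6, 83) = 1, unique solution
a^(-1) mod 83 = 14
x = 14 * 4 mod 83 = 56

x ≡ 56 (mod 83)


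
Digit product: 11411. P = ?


1 × 1 × 4 × 1 × 1 = 4


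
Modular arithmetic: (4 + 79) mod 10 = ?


4 + 79 = 83
83 mod 10 = 3


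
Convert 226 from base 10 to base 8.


226 (base 10) = 226 (decimal)
226 (decimal) = 342 (base 8)


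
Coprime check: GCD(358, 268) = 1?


Euclidean algorithm:
358 = 1 * 268 + 90
268 = 2 * 90 + 88
90 = 1 * 88 + 2
88 = 44 * 2 + 0
GCD(358, 268) = 2

No, not coprime (GCD = 2)


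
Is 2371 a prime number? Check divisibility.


Check divisors up to sqrt(2371) = 48.6929
No divisors found.
2371 is prime.

Yes, 2371 is prime


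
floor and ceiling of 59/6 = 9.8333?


59/6 = 9.8333
floor = 9
ceil = 10

floor = 9, ceil = 10


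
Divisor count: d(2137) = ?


2137 = 2137^1
d(2137) = (1+1) = 2

2 divisors


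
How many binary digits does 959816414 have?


959816414 in base 2 = 111001001101011010001011011110
Number of digits = 30

30 digits (base 2)


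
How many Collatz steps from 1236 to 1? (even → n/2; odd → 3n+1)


1236 → 618 → 309 → 928 → 464 → 232 → 116 → 58 → 29 → 88 → 44 → 22 → 11 → 34 → 17 → 52 → 26 → 13 → 40 → 20 → 10 → 5 → 16 → 8 → 4 → 2 → 1
Total steps = 26

26 steps


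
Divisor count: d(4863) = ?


4863 = 3^1 × 1621^1
d(4863) = (1+1) × (1+1) = 4

4 divisors


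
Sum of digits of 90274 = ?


9 + 0 + 2 + 7 + 4 = 22


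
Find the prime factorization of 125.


125 / 5 = 25
25 / 5 = 5
5 / 5 = 1
125 = 5^3


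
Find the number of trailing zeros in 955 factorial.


floor(955/5) = 191
floor(955/25) = 38
floor(955/125) = 7
floor(955/625) = 1
Total = 237

237 trailing zeros


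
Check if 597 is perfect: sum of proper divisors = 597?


Proper divisors of 597: 1, 3, 199
Sum = 1 + 3 + 199 = 203

No, 597 is not perfect (203 ≠ 597)
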